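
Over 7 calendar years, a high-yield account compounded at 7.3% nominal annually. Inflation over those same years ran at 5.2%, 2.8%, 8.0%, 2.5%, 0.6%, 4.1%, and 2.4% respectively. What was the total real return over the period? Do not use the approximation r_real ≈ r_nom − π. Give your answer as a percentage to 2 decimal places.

Cumulative inflation factor: 1.052 × 1.028 × 1.080 × 1.025 × 1.006 × 1.041 × 1.024 ≈ 1.28382.
Nominal growth factor: 1.63756. Real growth factor = 1.63756 / 1.28382 ≈ 1.27554.
Total real return ≈ 27.5537%.

27.55%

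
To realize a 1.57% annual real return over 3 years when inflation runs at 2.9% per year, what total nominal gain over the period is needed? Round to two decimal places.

14.17%

Required annual nominal rate: (1+1.57%)(1+2.9%) − 1 = 4.51553%.
Cumulative over 3 years: (1 + 0.0451553)^3 − 1 ≈ 0.14167.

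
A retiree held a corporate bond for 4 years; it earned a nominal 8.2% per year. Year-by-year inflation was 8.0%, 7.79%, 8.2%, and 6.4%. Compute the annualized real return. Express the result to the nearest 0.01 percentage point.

0.56%

Cumulative inflation factor: 1.080 × 1.0779 × 1.082 × 1.064 ≈ 1.34020.
Nominal growth factor: 1.37059. Real growth factor = 1.37059 / 1.34020 ≈ 1.02268.
Annualized: 1.02268^(1/4) − 1 ≈ 0.00562.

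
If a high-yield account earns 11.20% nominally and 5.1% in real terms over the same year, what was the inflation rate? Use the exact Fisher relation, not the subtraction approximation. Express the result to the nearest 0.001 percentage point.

5.804%

From (1+r_nom) = (1+r_real)(1+π), we get 1+π = (1 + 11.20%)/(1 + 5.1%) = 1.1120/1.051 ≈ 1.05804.
So π ≈ 5.8040%.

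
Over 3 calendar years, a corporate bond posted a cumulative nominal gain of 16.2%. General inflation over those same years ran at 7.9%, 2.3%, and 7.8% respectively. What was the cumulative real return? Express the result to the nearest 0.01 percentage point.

Cumulative inflation factor: 1.079 × 1.023 × 1.078 ≈ 1.18991.
Nominal growth factor: 1.16200. Real growth factor = 1.16200 / 1.18991 ≈ 0.97654.
Total real return ≈ -2.3459%.

-2.35%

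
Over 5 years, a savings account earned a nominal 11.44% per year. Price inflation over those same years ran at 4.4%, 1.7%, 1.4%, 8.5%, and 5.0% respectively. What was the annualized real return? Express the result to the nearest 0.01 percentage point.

Cumulative inflation factor: 1.044 × 1.017 × 1.014 × 1.085 × 1.050 ≈ 1.22653.
Nominal growth factor: 1.71872. Real growth factor = 1.71872 / 1.22653 ≈ 1.40129.
Annualized: 1.40129^(1/5) − 1 ≈ 0.06981.

6.98%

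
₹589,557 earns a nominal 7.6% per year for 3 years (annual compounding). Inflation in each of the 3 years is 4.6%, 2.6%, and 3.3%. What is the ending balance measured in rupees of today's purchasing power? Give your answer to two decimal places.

₹662,495.98

Nominal value at maturity: ₹589,557 × (1 + 7.6%)^3 ≈ ₹734,450.64.
Price-level factor over 3 years: 1.046 × 1.026 × 1.033 = 1.108611468.
Dividing the nominal maturity value by the price-level factor gives the value in today's money.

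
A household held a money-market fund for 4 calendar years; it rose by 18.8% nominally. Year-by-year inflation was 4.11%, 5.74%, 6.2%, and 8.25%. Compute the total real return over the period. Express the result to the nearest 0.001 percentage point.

-6.129%

Cumulative inflation factor: 1.0411 × 1.0574 × 1.062 × 1.0825 ≈ 1.26556.
Nominal growth factor: 1.18800. Real growth factor = 1.18800 / 1.26556 ≈ 0.93871.
Total real return ≈ -6.1288%.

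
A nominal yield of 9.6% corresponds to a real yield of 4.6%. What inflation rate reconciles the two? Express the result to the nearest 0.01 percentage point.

From (1+r_nom) = (1+r_real)(1+π), we get 1+π = (1 + 9.6%)/(1 + 4.6%) = 1.096/1.046 ≈ 1.04780.
So π ≈ 4.7801%.

4.78%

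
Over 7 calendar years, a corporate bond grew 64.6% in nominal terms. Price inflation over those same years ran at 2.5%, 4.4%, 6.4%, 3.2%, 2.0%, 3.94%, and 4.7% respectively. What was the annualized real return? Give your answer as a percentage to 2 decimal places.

Cumulative inflation factor: 1.025 × 1.044 × 1.064 × 1.032 × 1.020 × 1.0394 × 1.047 ≈ 1.30429.
Nominal growth factor: 1.64600. Real growth factor = 1.64600 / 1.30429 ≈ 1.26199.
Annualized: 1.26199^(1/7) − 1 ≈ 0.03380.

3.38%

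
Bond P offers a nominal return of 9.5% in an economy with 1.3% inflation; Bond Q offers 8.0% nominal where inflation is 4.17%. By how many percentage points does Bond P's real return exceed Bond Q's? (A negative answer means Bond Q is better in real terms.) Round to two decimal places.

4.42

Bond P real return: 1.095/1.013 − 1 = 8.095%.
Bond Q real return: 1.080/1.0417 − 1 = 3.677%.
Difference: 8.095 − 3.677 = 4.418 pp.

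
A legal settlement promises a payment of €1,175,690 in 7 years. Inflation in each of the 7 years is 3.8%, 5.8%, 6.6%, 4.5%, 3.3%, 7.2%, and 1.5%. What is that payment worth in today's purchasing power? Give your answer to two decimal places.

Price-level factor over 7 years: 1.038 × 1.058 × 1.066 × 1.045 × 1.033 × 1.072 × 1.015 ≈ 1.3750473881.
Purchasing power today: €1,175,690 divided by that factor.

€855,017.81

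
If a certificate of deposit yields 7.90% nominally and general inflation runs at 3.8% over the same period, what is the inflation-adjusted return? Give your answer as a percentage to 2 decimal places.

Real return via the Fisher equation: (1 + 7.90%)/(1 + 3.8%) − 1 = 1.0790/1.038 − 1 ≈ 0.03950.

3.95%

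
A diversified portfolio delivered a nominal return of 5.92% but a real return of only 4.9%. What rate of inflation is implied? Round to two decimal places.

0.97%

From (1+r_nom) = (1+r_real)(1+π), we get 1+π = (1 + 5.92%)/(1 + 4.9%) = 1.0592/1.049 ≈ 1.00972.
So π ≈ 0.9724%.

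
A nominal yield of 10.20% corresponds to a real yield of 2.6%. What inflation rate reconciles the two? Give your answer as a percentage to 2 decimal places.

From (1+r_nom) = (1+r_real)(1+π), we get 1+π = (1 + 10.20%)/(1 + 2.6%) = 1.1020/1.026 ≈ 1.07407.
So π ≈ 7.4074%.

7.41%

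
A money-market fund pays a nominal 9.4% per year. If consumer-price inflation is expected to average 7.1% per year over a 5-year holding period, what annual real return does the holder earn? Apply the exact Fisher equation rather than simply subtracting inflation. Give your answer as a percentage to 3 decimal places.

2.148%

With constant rates the annual real return is the same each year: (1+9.4%)/(1+7.1%) − 1 = 0.02148.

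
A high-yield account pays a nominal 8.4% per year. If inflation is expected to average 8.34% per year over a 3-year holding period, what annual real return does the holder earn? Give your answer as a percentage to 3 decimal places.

With constant rates the annual real return is the same each year: (1+8.4%)/(1+8.34%) − 1 = 0.00055.

0.055%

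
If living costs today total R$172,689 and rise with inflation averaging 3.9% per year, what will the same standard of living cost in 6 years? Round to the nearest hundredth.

R$217,249.09

Cumulative price-level factor: (1+3.9%)^6 ≈ 1.2580366265.
Multiplying R$172,689 by the price-level factor gives the future nominal sum.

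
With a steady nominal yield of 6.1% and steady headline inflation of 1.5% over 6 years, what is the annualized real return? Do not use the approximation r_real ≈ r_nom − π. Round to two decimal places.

With constant rates the annual real return is the same each year: (1+6.1%)/(1+1.5%) − 1 = 0.04532.

4.53%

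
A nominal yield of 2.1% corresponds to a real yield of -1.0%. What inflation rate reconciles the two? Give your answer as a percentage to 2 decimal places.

From (1+r_nom) = (1+r_real)(1+π), we get 1+π = (1 + 2.1%)/(1 − 1.0%) = 1.021/0.990 ≈ 1.03131.
So π ≈ 3.1313%.

3.13%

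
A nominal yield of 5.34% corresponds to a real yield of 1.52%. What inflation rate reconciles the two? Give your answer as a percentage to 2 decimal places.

3.76%

From (1+r_nom) = (1+r_real)(1+π), we get 1+π = (1 + 5.34%)/(1 + 1.52%) = 1.0534/1.0152 ≈ 1.03763.
So π ≈ 3.7628%.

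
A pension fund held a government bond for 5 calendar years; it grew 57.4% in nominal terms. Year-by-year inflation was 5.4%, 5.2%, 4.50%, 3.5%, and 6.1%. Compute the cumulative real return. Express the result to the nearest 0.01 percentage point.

23.70%

Cumulative inflation factor: 1.054 × 1.052 × 1.0450 × 1.035 × 1.061 ≈ 1.27241.
Nominal growth factor: 1.57400. Real growth factor = 1.57400 / 1.27241 ≈ 1.23702.
Total real return ≈ 23.7019%.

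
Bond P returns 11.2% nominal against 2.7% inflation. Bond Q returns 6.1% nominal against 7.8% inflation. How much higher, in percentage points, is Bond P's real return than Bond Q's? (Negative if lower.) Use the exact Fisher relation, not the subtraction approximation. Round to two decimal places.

Bond P real return: 1.112/1.027 − 1 = 8.277%.
Bond Q real return: 1.061/1.078 − 1 = -1.577%.
Difference: 8.277 − (-1.577) = 9.854 pp.

9.85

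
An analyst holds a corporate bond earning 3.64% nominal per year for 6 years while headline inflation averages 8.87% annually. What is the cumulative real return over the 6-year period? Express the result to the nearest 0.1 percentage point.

-25.6%

The annual real rate is (1+3.64%)/(1+8.87%) − 1 = -4.8039%.
Compounded over 6 years: (1 + -0.048039)^6 − 1 ≈ -0.25576.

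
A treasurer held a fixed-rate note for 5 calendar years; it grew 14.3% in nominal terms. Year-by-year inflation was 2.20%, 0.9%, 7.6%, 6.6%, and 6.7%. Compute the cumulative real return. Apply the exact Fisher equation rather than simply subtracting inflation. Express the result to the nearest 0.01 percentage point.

Cumulative inflation factor: 1.0220 × 1.009 × 1.076 × 1.066 × 1.067 ≈ 1.26205.
Nominal growth factor: 1.14300. Real growth factor = 1.14300 / 1.26205 ≈ 0.90567.
Total real return ≈ -9.4329%.

-9.43%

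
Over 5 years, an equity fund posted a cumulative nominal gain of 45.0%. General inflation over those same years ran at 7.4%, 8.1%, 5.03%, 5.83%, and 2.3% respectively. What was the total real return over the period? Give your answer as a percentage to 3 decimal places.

Cumulative inflation factor: 1.074 × 1.081 × 1.0503 × 1.0583 × 1.023 ≈ 1.32016.
Nominal growth factor: 1.45000. Real growth factor = 1.45000 / 1.32016 ≈ 1.09835.
Total real return ≈ 9.8349%.

9.835%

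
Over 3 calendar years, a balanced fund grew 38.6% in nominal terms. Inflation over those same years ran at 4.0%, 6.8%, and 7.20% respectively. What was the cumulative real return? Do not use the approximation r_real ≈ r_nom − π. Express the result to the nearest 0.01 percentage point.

16.40%

Cumulative inflation factor: 1.040 × 1.068 × 1.0720 ≈ 1.19069.
Nominal growth factor: 1.38600. Real growth factor = 1.38600 / 1.19069 ≈ 1.16403.
Total real return ≈ 16.4029%.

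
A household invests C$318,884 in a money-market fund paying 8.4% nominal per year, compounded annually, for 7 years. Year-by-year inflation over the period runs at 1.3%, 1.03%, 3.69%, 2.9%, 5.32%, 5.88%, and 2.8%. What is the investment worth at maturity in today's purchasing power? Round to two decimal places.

C$448,030.68

Nominal value at maturity: C$318,884 × (1 + 8.4%)^7 ≈ C$560,838.35.
Price-level factor over 7 years: 1.013 × 1.0103 × 1.0369 × 1.029 × 1.0532 × 1.0588 × 1.028 ≈ 1.2517855827.
Dividing the nominal maturity value by the price-level factor gives the value in today's money.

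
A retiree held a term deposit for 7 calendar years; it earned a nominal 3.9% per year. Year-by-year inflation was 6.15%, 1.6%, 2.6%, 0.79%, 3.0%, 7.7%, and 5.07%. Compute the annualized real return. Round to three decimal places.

Cumulative inflation factor: 1.0615 × 1.016 × 1.026 × 1.0079 × 1.030 × 1.077 × 1.0507 ≈ 1.29990.
Nominal growth factor: 1.30710. Real growth factor = 1.30710 / 1.29990 ≈ 1.00554.
Annualized: 1.00554^(1/7) − 1 ≈ 0.00079.

0.079%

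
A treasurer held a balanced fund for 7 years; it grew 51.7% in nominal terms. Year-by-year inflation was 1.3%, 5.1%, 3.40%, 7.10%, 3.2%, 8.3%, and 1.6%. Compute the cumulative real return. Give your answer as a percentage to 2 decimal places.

13.31%

Cumulative inflation factor: 1.013 × 1.051 × 1.0340 × 1.0710 × 1.032 × 1.083 × 1.016 ≈ 1.33883.
Nominal growth factor: 1.51700. Real growth factor = 1.51700 / 1.33883 ≈ 1.13308.
Total real return ≈ 13.3083%.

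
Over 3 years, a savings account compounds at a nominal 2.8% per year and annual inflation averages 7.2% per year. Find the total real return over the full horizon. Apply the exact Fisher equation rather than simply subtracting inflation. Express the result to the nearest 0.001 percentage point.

The annual real rate is (1+2.8%)/(1+7.2%) − 1 = -4.1045%.
Compounded over 3 years: (1 + -0.041045)^3 − 1 ≈ -0.11815.

-11.815%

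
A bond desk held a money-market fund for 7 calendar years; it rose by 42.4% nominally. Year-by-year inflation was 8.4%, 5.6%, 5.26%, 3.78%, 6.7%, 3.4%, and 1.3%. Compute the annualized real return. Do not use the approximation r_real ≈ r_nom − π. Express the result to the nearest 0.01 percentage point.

Cumulative inflation factor: 1.084 × 1.056 × 1.0526 × 1.0378 × 1.067 × 1.034 × 1.013 ≈ 1.39754.
Nominal growth factor: 1.42400. Real growth factor = 1.42400 / 1.39754 ≈ 1.01893.
Annualized: 1.01893^(1/7) − 1 ≈ 0.00268.

0.27%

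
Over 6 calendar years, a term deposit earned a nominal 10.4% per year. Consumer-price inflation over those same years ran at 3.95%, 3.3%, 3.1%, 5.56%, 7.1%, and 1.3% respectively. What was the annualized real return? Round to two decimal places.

6.12%

Cumulative inflation factor: 1.0395 × 1.033 × 1.031 × 1.0556 × 1.071 × 1.013 ≈ 1.26789.
Nominal growth factor: 1.81057. Real growth factor = 1.81057 / 1.26789 ≈ 1.42801.
Annualized: 1.42801^(1/6) − 1 ≈ 0.06118.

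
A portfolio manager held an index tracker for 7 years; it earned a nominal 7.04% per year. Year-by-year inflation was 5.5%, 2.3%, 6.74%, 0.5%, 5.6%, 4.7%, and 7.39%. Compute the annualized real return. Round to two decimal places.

Cumulative inflation factor: 1.055 × 1.023 × 1.0674 × 1.005 × 1.056 × 1.047 × 1.0739 ≈ 1.37466.
Nominal growth factor: 1.60999. Real growth factor = 1.60999 / 1.37466 ≈ 1.17119.
Annualized: 1.17119^(1/7) − 1 ≈ 0.02283.

2.28%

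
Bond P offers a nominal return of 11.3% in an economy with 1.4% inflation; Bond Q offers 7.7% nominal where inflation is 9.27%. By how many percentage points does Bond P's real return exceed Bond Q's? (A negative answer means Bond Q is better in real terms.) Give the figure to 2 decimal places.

Bond P real return: 1.113/1.014 − 1 = 9.763%.
Bond Q real return: 1.077/1.0927 − 1 = -1.437%.
Difference: 9.763 − (-1.437) = 11.200 pp.

11.20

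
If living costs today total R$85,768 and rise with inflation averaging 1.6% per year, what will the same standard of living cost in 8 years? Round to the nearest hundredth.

R$97,381.16

Cumulative price-level factor: (1+1.6%)^8 ≈ 1.1354020227.
The nominal amount required is R$85,768 scaled up by that factor.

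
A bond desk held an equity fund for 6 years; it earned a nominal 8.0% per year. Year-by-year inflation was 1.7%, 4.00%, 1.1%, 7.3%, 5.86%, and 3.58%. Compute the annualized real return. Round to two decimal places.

3.95%

Cumulative inflation factor: 1.017 × 1.0400 × 1.011 × 1.073 × 1.0586 × 1.0358 ≈ 1.25809.
Nominal growth factor: 1.58687. Real growth factor = 1.58687 / 1.25809 ≈ 1.26133.
Annualized: 1.26133^(1/6) − 1 ≈ 0.03945.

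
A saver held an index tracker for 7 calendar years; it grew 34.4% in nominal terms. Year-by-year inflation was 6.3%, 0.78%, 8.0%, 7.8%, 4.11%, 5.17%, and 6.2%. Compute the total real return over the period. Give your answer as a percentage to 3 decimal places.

Cumulative inflation factor: 1.063 × 1.0078 × 1.080 × 1.078 × 1.0411 × 1.0517 × 1.062 ≈ 1.45030.
Nominal growth factor: 1.34400. Real growth factor = 1.34400 / 1.45030 ≈ 0.92670.
Total real return ≈ -7.3298%.

-7.330%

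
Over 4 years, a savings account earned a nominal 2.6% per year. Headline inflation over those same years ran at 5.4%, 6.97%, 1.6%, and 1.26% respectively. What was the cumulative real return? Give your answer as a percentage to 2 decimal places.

Cumulative inflation factor: 1.054 × 1.0697 × 1.016 × 1.0126 ≈ 1.15994.
Nominal growth factor: 1.10813. Real growth factor = 1.10813 / 1.15994 ≈ 0.95533.
Total real return ≈ -4.4666%.

-4.47%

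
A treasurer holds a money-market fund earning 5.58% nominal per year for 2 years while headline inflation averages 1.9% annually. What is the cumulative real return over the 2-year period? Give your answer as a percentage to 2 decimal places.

The annual real rate is (1+5.58%)/(1+1.9%) − 1 = 3.6114%.
Compounded over 2 years: (1 + 0.036114)^2 − 1 ≈ 0.07353.

7.35%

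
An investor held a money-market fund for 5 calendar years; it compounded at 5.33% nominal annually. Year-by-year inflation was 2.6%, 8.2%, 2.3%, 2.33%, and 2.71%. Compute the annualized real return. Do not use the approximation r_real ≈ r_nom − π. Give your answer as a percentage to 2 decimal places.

1.67%

Cumulative inflation factor: 1.026 × 1.082 × 1.023 × 1.0233 × 1.0271 ≈ 1.19362.
Nominal growth factor: 1.29646. Real growth factor = 1.29646 / 1.19362 ≈ 1.08616.
Annualized: 1.08616^(1/5) − 1 ≈ 0.01667.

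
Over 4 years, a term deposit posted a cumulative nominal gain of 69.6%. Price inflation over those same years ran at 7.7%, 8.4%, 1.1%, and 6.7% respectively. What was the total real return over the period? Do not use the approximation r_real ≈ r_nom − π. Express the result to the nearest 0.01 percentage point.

34.67%

Cumulative inflation factor: 1.077 × 1.084 × 1.011 × 1.067 ≈ 1.25939.
Nominal growth factor: 1.69600. Real growth factor = 1.69600 / 1.25939 ≈ 1.34668.
Total real return ≈ 34.6683%.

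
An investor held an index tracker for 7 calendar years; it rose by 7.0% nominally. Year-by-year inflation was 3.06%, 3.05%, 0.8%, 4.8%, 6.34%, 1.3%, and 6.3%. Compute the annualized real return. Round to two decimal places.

-2.58%

Cumulative inflation factor: 1.0306 × 1.0305 × 1.008 × 1.048 × 1.0634 × 1.013 × 1.063 ≈ 1.28469.
Nominal growth factor: 1.07000. Real growth factor = 1.07000 / 1.28469 ≈ 0.83288.
Annualized: 0.83288^(1/7) − 1 ≈ -0.02578.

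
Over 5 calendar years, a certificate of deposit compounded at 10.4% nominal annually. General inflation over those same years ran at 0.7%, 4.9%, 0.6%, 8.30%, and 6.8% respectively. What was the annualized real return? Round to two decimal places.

5.94%

Cumulative inflation factor: 1.007 × 1.049 × 1.006 × 1.0830 × 1.068 ≈ 1.22914.
Nominal growth factor: 1.64001. Real growth factor = 1.64001 / 1.22914 ≈ 1.33427.
Annualized: 1.33427^(1/5) − 1 ≈ 0.05937.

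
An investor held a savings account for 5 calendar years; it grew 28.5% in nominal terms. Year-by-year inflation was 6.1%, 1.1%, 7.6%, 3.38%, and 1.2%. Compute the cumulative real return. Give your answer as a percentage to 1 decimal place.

6.4%

Cumulative inflation factor: 1.061 × 1.011 × 1.076 × 1.0338 × 1.012 ≈ 1.20752.
Nominal growth factor: 1.28500. Real growth factor = 1.28500 / 1.20752 ≈ 1.06416.
Total real return ≈ 6.4161%.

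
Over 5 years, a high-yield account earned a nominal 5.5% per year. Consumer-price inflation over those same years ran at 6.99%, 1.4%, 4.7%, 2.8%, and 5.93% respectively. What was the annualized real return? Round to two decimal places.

1.11%

Cumulative inflation factor: 1.0699 × 1.014 × 1.047 × 1.028 × 1.0593 ≈ 1.23692.
Nominal growth factor: 1.30696. Real growth factor = 1.30696 / 1.23692 ≈ 1.05663.
Annualized: 1.05663^(1/5) − 1 ≈ 0.01108.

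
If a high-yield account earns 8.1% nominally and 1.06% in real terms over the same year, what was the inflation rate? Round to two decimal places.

6.97%

From (1+r_nom) = (1+r_real)(1+π), we get 1+π = (1 + 8.1%)/(1 + 1.06%) = 1.081/1.0106 ≈ 1.06966.
So π ≈ 6.9662%.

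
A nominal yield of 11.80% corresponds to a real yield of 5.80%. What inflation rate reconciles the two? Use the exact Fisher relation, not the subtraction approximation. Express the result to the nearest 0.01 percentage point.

5.67%

From (1+r_nom) = (1+r_real)(1+π), we get 1+π = (1 + 11.80%)/(1 + 5.80%) = 1.1180/1.0580 ≈ 1.05671.
So π ≈ 5.6711%.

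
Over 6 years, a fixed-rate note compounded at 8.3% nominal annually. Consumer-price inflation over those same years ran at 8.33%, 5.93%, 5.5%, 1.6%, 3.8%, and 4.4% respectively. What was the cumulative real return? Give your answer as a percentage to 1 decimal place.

21.0%

Cumulative inflation factor: 1.0833 × 1.0593 × 1.055 × 1.016 × 1.038 × 1.044 ≈ 1.33294.
Nominal growth factor: 1.61351. Real growth factor = 1.61351 / 1.33294 ≈ 1.21048.
Total real return ≈ 21.0484%.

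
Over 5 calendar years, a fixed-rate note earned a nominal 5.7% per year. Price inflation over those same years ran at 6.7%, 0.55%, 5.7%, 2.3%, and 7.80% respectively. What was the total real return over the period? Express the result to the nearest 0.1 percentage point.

Cumulative inflation factor: 1.067 × 1.0055 × 1.057 × 1.023 × 1.0780 ≈ 1.25059.
Nominal growth factor: 1.31940. Real growth factor = 1.31940 / 1.25059 ≈ 1.05502.
Total real return ≈ 5.5016%.

5.5%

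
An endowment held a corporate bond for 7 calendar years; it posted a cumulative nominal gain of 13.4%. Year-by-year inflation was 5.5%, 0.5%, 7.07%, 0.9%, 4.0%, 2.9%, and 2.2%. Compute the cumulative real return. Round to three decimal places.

Cumulative inflation factor: 1.055 × 1.005 × 1.0707 × 1.009 × 1.040 × 1.029 × 1.022 ≈ 1.25279.
Nominal growth factor: 1.13400. Real growth factor = 1.13400 / 1.25279 ≈ 0.90518.
Total real return ≈ -9.4818%.

-9.482%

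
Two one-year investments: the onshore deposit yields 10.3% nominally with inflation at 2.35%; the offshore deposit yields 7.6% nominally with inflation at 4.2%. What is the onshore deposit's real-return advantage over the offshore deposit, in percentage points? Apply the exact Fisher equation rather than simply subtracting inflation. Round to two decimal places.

The onshore deposit real return: 1.103/1.0235 − 1 = 7.767%.
The offshore deposit real return: 1.076/1.042 − 1 = 3.263%.
Difference: 7.767 − 3.263 = 4.504 pp.

4.50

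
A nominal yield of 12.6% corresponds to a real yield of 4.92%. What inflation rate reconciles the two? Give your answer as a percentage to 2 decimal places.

7.32%

From (1+r_nom) = (1+r_real)(1+π), we get 1+π = (1 + 12.6%)/(1 + 4.92%) = 1.126/1.0492 ≈ 1.07320.
So π ≈ 7.3199%.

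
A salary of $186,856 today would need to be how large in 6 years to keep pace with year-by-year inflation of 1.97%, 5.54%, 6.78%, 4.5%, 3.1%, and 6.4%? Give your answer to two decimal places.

Cumulative price-level factor: 1.0197 × 1.0554 × 1.0678 × 1.045 × 1.031 × 1.064 ≈ 1.3173343287.
The nominal amount required is $186,856 scaled up by that factor.

$246,151.82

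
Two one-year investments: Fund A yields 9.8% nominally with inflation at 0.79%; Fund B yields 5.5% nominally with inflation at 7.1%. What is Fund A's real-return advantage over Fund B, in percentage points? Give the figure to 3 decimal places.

10.433

Fund A real return: 1.098/1.0079 − 1 = 8.9394%.
Fund B real return: 1.055/1.071 − 1 = -1.4939%.
Difference: 8.9394 − (-1.4939) = 10.4333 pp.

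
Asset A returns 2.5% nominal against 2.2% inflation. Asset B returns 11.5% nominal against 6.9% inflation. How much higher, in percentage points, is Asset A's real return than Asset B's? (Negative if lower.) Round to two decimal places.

-4.01

Asset A real return: 1.025/1.022 − 1 = 0.294%.
Asset B real return: 1.115/1.069 − 1 = 4.303%.
Difference: 0.294 − 4.303 = -4.009 pp.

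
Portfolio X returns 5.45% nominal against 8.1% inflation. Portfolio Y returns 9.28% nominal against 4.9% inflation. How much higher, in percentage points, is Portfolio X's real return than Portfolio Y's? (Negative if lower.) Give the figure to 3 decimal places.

Portfolio X real return: 1.0545/1.081 − 1 = -2.4514%.
Portfolio Y real return: 1.0928/1.049 − 1 = 4.1754%.
Difference: -2.4514 − 4.1754 = -6.6268 pp.

-6.627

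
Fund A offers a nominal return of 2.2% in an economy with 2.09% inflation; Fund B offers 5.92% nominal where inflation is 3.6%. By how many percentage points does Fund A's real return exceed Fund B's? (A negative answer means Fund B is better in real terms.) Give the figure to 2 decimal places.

Fund A real return: 1.022/1.0209 − 1 = 0.108%.
Fund B real return: 1.0592/1.036 − 1 = 2.239%.
Difference: 0.108 − 2.239 = -2.131 pp.

-2.13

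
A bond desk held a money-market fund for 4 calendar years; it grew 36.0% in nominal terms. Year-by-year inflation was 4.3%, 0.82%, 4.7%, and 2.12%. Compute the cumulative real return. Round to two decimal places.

Cumulative inflation factor: 1.043 × 1.0082 × 1.047 × 1.0212 ≈ 1.12432.
Nominal growth factor: 1.36000. Real growth factor = 1.36000 / 1.12432 ≈ 1.20962.
Total real return ≈ 20.9624%.

20.96%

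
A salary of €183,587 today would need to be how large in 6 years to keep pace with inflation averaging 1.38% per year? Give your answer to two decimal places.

Cumulative price-level factor: (1+1.38%)^6 ≈ 1.0857097085.
Multiplying €183,587 by the price-level factor gives the future nominal sum.

€199,322.19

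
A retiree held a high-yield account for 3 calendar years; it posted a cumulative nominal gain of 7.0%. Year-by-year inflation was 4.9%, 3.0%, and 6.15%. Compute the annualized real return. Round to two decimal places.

Cumulative inflation factor: 1.049 × 1.030 × 1.0615 ≈ 1.14692.
Nominal growth factor: 1.07000. Real growth factor = 1.07000 / 1.14692 ≈ 0.93293.
Annualized: 0.93293^(1/3) − 1 ≈ -0.02287.

-2.29%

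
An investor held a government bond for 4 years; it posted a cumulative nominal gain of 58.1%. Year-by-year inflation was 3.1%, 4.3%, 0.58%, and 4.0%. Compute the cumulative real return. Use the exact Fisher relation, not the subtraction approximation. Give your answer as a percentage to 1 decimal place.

40.6%

Cumulative inflation factor: 1.031 × 1.043 × 1.0058 × 1.040 ≈ 1.12483.
Nominal growth factor: 1.58100. Real growth factor = 1.58100 / 1.12483 ≈ 1.40554.
Total real return ≈ 40.5542%.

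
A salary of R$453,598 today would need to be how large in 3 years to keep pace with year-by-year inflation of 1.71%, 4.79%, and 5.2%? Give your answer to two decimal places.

Cumulative price-level factor: 1.0171 × 1.0479 × 1.052 ≈ 1.1212416827.
The nominal amount required is R$453,598 scaled up by that factor.

R$508,592.98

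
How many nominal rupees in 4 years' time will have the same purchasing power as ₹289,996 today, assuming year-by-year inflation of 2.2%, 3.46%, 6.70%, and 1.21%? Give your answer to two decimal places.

Cumulative price-level factor: 1.022 × 1.0346 × 1.0670 × 1.0121 ≈ 1.1418556736.
Multiplying ₹289,996 by the price-level factor gives the future nominal sum.

₹331,133.58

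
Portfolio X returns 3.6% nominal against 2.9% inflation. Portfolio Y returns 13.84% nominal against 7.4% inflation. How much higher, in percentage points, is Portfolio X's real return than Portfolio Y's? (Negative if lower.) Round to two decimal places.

-5.32

Portfolio X real return: 1.036/1.029 − 1 = 0.680%.
Portfolio Y real return: 1.1384/1.074 − 1 = 5.996%.
Difference: 0.680 − 5.996 = -5.316 pp.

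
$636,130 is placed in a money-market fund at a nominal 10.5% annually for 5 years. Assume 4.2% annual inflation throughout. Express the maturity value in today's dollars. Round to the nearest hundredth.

Nominal value at maturity: $636,130 × (1 + 10.5%)^5 ≈ $1,047,990.31.
Price-level factor over 5 years: (1 + 4.2%)^5 ≈ 1.2283965692.
Dividing the nominal maturity value by the price-level factor gives the value in today's money.

$853,136.79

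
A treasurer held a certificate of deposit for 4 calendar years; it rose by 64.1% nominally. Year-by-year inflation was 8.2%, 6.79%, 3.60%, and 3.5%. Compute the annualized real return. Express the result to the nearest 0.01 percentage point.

Cumulative inflation factor: 1.082 × 1.0679 × 1.0360 × 1.035 ≈ 1.23896.
Nominal growth factor: 1.64100. Real growth factor = 1.64100 / 1.23896 ≈ 1.32450.
Annualized: 1.32450^(1/4) − 1 ≈ 0.07278.

7.28%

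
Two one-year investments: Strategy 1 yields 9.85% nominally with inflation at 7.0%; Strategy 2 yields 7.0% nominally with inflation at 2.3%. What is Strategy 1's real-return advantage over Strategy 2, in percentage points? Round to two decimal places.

-1.93

Strategy 1 real return: 1.0985/1.070 − 1 = 2.664%.
Strategy 2 real return: 1.070/1.023 − 1 = 4.594%.
Difference: 2.664 − 4.594 = -1.930 pp.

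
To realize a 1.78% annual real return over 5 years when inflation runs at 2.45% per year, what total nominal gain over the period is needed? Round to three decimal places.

23.274%

Required annual nominal rate: (1+1.78%)(1+2.45%) − 1 = 4.27361%.
Cumulative over 5 years: (1 + 0.0427361)^5 − 1 ≈ 0.23274.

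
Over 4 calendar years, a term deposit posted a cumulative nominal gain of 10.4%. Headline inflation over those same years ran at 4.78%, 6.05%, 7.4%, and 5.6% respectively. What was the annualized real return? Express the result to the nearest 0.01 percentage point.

Cumulative inflation factor: 1.0478 × 1.0605 × 1.074 × 1.056 ≈ 1.26025.
Nominal growth factor: 1.10400. Real growth factor = 1.10400 / 1.26025 ≈ 0.87602.
Annualized: 0.87602^(1/4) − 1 ≈ -0.03255.

-3.26%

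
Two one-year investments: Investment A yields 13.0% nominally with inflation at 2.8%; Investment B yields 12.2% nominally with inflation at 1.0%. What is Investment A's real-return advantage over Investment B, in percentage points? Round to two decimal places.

-1.17

Investment A real return: 1.130/1.028 − 1 = 9.922%.
Investment B real return: 1.122/1.010 − 1 = 11.089%.
Difference: 9.922 − 11.089 = -1.167 pp.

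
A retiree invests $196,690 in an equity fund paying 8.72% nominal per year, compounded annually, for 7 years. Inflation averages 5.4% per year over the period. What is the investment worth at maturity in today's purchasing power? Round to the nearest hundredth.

Nominal value at maturity: $196,690 × (1 + 8.72%)^7 ≈ $353,141.20.
Price-level factor over 7 years: (1 + 5.4%)^7 ≈ 1.4450546643.
Dividing the nominal maturity value by the price-level factor gives the value in today's money.

$244,379.13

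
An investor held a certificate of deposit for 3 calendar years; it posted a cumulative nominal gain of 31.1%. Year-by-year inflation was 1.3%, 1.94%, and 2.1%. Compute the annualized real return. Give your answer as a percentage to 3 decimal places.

Cumulative inflation factor: 1.013 × 1.0194 × 1.021 ≈ 1.05434.
Nominal growth factor: 1.31100. Real growth factor = 1.31100 / 1.05434 ≈ 1.24343.
Annualized: 1.24343^(1/3) − 1 ≈ 0.07533.

7.533%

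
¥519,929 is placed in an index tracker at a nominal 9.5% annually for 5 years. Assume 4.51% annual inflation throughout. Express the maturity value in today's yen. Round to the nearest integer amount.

Nominal value at maturity: ¥519,929 × (1 + 9.5%)^5 ≈ ¥818,492.
Price-level factor over 5 years: (1 + 4.51%)^5 ≈ 1.2467783111.
The maturity value deflated by that factor is the answer in today's purchasing power.

¥656,486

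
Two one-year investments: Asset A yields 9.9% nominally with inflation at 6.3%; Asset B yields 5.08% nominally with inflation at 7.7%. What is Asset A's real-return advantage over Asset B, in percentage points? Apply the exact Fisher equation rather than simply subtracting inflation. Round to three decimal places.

5.819

Asset A real return: 1.099/1.063 − 1 = 3.3866%.
Asset B real return: 1.0508/1.077 − 1 = -2.4327%.
Difference: 3.3866 − (-2.4327) = 5.8193 pp.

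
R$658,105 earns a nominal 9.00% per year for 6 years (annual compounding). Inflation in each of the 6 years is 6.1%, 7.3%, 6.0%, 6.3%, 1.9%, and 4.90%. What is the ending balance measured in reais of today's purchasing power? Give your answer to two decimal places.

R$804,915.46

Nominal value at maturity: R$658,105 × (1 + 9.00%)^6 ≈ R$1,103,707.97.
Price-level factor over 6 years: 1.061 × 1.073 × 1.060 × 1.063 × 1.019 × 1.0490 ≈ 1.3712097980.
The maturity value deflated by that factor is the answer in today's purchasing power.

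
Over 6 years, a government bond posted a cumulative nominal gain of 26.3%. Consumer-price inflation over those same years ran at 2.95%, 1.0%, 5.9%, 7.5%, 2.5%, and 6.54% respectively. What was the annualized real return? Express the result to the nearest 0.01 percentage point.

-0.39%

Cumulative inflation factor: 1.0295 × 1.010 × 1.059 × 1.075 × 1.025 × 1.0654 ≈ 1.29267.
Nominal growth factor: 1.26300. Real growth factor = 1.26300 / 1.29267 ≈ 0.97705.
Annualized: 0.97705^(1/6) − 1 ≈ -0.00386.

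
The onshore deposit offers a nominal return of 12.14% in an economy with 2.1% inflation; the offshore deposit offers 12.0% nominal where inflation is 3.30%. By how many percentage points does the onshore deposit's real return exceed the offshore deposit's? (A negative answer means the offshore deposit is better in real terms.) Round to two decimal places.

1.41

The onshore deposit real return: 1.1214/1.021 − 1 = 9.833%.
The offshore deposit real return: 1.120/1.0330 − 1 = 8.422%.
Difference: 9.833 − 8.422 = 1.411 pp.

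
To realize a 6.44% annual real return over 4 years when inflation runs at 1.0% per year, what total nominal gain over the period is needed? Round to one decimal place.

33.6%

Required annual nominal rate: (1+6.44%)(1+1.0%) − 1 = 7.5044%.
Cumulative over 4 years: (1 + 0.075044)^4 − 1 ≈ 0.33569.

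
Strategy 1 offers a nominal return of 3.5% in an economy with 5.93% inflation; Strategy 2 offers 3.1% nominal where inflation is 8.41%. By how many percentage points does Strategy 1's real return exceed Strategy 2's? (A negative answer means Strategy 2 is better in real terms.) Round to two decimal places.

Strategy 1 real return: 1.035/1.0593 − 1 = -2.294%.
Strategy 2 real return: 1.031/1.0841 − 1 = -4.898%.
Difference: -2.294 − (-4.898) = 2.604 pp.

2.60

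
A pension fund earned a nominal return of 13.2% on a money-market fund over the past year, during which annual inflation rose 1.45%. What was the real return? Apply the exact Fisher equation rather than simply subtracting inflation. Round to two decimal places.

11.58%

Real return via the Fisher equation: (1 + 13.2%)/(1 + 1.45%) − 1 = 1.132/1.0145 − 1 ≈ 0.11582.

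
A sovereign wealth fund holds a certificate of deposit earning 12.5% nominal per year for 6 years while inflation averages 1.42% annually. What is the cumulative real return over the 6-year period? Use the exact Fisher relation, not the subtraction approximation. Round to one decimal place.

86.3%

The annual real rate is (1+12.5%)/(1+1.42%) − 1 = 10.9249%.
Compounded over 6 years: (1 + 0.109249)^6 − 1 ≈ 0.86283.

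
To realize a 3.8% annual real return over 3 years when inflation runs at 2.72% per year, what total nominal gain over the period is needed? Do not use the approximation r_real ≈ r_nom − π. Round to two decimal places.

21.22%

Required annual nominal rate: (1+3.8%)(1+2.72%) − 1 = 6.62336%.
Cumulative over 3 years: (1 + 0.0662336)^3 − 1 ≈ 0.21215.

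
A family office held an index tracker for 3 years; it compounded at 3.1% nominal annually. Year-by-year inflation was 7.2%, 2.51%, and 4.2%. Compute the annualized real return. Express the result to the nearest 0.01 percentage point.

Cumulative inflation factor: 1.072 × 1.0251 × 1.042 ≈ 1.14506.
Nominal growth factor: 1.09591. Real growth factor = 1.09591 / 1.14506 ≈ 0.95708.
Annualized: 0.95708^(1/3) − 1 ≈ -0.01452.

-1.45%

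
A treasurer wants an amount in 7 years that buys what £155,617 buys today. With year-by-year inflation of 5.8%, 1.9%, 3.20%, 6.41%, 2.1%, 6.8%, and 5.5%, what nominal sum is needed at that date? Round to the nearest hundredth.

Cumulative price-level factor: 1.058 × 1.019 × 1.0320 × 1.0641 × 1.021 × 1.068 × 1.055 ≈ 1.3619822466.
The nominal amount required is £155,617 scaled up by that factor.

£211,947.59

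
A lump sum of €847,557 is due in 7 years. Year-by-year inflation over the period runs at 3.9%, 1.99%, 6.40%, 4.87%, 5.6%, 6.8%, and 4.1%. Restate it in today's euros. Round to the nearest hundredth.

€610,544.02

Price-level factor over 7 years: 1.039 × 1.0199 × 1.0640 × 1.0487 × 1.056 × 1.068 × 1.041 ≈ 1.3881996664.
Purchasing power today: €847,557 divided by that factor.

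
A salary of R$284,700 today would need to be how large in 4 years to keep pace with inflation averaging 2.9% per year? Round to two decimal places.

Cumulative price-level factor: (1+2.9%)^4 ≈ 1.1211442633.
The nominal amount required is R$284,700 scaled up by that factor.

R$319,189.77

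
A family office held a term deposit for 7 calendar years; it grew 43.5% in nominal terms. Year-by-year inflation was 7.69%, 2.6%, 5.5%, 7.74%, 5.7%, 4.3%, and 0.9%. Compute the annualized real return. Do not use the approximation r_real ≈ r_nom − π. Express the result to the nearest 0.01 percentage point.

Cumulative inflation factor: 1.0769 × 1.026 × 1.055 × 1.0774 × 1.057 × 1.043 × 1.009 ≈ 1.39702.
Nominal growth factor: 1.43500. Real growth factor = 1.43500 / 1.39702 ≈ 1.02719.
Annualized: 1.02719^(1/7) − 1 ≈ 0.00384.

0.38%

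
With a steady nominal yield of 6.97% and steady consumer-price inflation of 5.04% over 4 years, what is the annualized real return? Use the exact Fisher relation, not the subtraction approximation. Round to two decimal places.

1.84%

With constant rates the annual real return is the same each year: (1+6.97%)/(1+5.04%) − 1 = 0.01837.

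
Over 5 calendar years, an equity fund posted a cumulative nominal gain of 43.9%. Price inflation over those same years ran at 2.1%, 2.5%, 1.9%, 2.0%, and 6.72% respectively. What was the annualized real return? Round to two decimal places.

4.39%

Cumulative inflation factor: 1.021 × 1.025 × 1.019 × 1.020 × 1.0672 ≈ 1.16083.
Nominal growth factor: 1.43900. Real growth factor = 1.43900 / 1.16083 ≈ 1.23963.
Annualized: 1.23963^(1/5) − 1 ≈ 0.04390.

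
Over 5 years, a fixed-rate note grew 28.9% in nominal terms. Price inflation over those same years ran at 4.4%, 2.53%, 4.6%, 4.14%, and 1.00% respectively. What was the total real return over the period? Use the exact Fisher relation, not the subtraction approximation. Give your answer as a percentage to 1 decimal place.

Cumulative inflation factor: 1.044 × 1.0253 × 1.046 × 1.0414 × 1.0100 ≈ 1.17767.
Nominal growth factor: 1.28900. Real growth factor = 1.28900 / 1.17767 ≈ 1.09454.
Total real return ≈ 9.4538%.

9.5%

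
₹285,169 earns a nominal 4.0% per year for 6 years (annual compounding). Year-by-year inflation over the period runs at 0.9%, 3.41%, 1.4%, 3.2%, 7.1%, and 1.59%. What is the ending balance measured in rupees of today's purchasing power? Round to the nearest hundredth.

Nominal value at maturity: ₹285,169 × (1 + 4.0%)^6 ≈ ₹360,829.76.
Price-level factor over 6 years: 1.009 × 1.0341 × 1.014 × 1.032 × 1.071 × 1.0159 ≈ 1.1879872724.
Dividing the nominal maturity value by the price-level factor gives the value in today's money.

₹303,732.01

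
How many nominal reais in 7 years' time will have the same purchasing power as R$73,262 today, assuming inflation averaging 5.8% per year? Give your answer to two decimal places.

R$108,712.24

Cumulative price-level factor: (1+5.8%)^7 ≈ 1.4838830495.
Multiplying R$73,262 by the price-level factor gives the future nominal sum.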